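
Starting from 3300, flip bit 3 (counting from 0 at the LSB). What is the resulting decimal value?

3308

x = 110011100100
bit 3 is currently 0; toggle it via x ^ (1 << 3) = x ^ 8
→ 110011101100 = 3308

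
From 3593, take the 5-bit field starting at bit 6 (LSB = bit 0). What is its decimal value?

24

v = 111000001001
Shift right by 6: 111000
Mask low 5 bits: 11000 = 24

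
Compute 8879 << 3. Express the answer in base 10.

8879 = 00010001010101111
shift left by 3 → 10001010101111000 = 71032
(equivalently, 8879 × 2^3 = 8879 × 8)

71032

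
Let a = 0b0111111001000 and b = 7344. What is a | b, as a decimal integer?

8184

a = 0111111001000
7344 = 1110010110000
 OR → 1111111111000 = 8184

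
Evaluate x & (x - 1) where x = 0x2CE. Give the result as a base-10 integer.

x = 1011001110 = 718
x - 1 = 1011001101
AND   = 1011001100 = 716
(x & (x - 1) clears the lowest set bit of x.)

716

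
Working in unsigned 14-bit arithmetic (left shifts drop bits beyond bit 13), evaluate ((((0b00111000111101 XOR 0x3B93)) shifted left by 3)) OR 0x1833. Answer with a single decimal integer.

15731

0b00111000111101 = 00111000111101
0x3B93 = 11101110010011
→ XOR → 11010110101110 = 13742
→ shifted left by 3 (mod 2^14) → 10110101110000 = 11632
0x1833 = 01100000110011
→ OR → 11110101110011 = 15731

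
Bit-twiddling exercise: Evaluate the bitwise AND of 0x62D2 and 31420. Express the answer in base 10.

0x62D2 = 110001011010010
31420 = 111101010111100
AND → 110001010010000 = 25232

25232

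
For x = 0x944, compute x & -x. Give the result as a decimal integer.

4

x = 100101000100 = 2372
-x (two's complement) = …011010111100
AND   = 000000000100 = 4
(x & -x isolates the lowest set bit of x.)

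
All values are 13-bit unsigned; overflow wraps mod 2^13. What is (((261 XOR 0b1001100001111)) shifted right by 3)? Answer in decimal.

577

261 = 0000100000101
0b1001100001111 = 1001100001111
→ XOR → 1001000001010 = 4618
→ shifted right by 3 → 0001001000001 = 577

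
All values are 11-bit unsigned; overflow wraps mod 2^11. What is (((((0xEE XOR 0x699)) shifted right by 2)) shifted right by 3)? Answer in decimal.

51

0xEE = 00011101110
0x699 = 11010011001
→ XOR → 11001110111 = 1655
→ shifted right by 2 → 00110011101 = 413
→ shifted right by 3 → 00000110011 = 51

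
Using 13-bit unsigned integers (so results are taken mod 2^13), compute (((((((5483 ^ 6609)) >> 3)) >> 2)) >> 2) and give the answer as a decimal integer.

5483 = 1010101101011
6609 = 1100111010001
→ ^ → 0110010111010 = 3258
→ >> 3 → 0000110010111 = 407
→ >> 2 → 0000001100101 = 101
→ >> 2 → 0000000011001 = 25

25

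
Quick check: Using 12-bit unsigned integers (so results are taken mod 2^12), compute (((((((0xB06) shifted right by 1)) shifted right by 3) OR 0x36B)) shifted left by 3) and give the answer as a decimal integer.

4056

0xB06 = 101100000110
→ shifted right by 1 → 010110000011 = 1411
→ shifted right by 3 → 000010110000 = 176
0x36B = 001101101011
→ OR → 001111111011 = 1019
→ shifted left by 3 (mod 2^12) → 111111011000 = 4056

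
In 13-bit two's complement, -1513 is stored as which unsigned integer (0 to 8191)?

6679

1513 in 13 bits: 0010111101001
Invert: 1101000010110
Add 1:  1101000010111 = 6679
(Check: 2^13 - 1513 = 8192 - 1513 = 6679.)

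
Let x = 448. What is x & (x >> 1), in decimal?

192

x = 111000000 = 448
x>>1 = 011100000
AND  = 011000000 = 192
(x & (x >> 1) has a 1 wherever x has two consecutive 1 bits.)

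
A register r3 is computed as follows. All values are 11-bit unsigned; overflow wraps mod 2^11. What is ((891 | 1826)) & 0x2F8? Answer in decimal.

632

891 = 01101111011
1826 = 11100100010
→ | → 11101111011 = 1915
0x2F8 = 01011111000
→ & → 01001111000 = 632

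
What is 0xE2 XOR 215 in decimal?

53

0xE2 = 11100010
215 = 11010111
XOR → 00110101 = 53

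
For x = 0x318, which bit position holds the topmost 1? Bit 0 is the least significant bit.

9

0x318 = 1100011000
The topmost 1 is at position 9 (since 2^9 = 512 ≤ 792 < 1024).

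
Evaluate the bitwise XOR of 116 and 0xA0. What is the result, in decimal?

212

116 = 01110100
0xA0 = 10100000
XOR → 11010100 = 212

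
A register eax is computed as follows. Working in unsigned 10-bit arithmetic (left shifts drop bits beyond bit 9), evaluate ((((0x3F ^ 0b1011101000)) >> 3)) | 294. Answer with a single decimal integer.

0x3F = 0000111111
0b1011101000 = 1011101000
→ ^ → 1011010111 = 727
→ >> 3 → 0001011010 = 90
294 = 0100100110
→ | → 0101111110 = 382

382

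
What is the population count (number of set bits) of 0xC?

0xC = 1100
Count the 1s: 1 + 1 = 2

2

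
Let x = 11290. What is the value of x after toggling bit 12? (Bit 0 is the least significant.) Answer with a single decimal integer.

15386

x = 10110000011010
bit 12 is currently 0; toggle it via x ^ (1 << 12) = x ^ 4096
→ 11110000011010 = 15386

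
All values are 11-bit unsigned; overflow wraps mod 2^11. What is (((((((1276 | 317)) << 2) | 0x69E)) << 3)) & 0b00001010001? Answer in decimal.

1276 = 10011111100
317 = 00100111101
→ | → 10111111101 = 1533
→ << 2 (mod 2^11) → 11111110100 = 2036
0x69E = 11010011110
→ | → 11111111110 = 2046
→ << 3 (mod 2^11) → 11111110000 = 2032
0b00001010001 = 00001010001
→ & → 00001010000 = 80

80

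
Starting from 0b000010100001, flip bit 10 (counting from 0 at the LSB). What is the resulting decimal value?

x = 000010100001
bit 10 is currently 0; toggle it via x ^ (1 << 10) = x ^ 1024
→ 010010100001 = 1185

1185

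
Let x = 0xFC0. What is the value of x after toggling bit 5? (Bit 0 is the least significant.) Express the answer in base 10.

4064

x = 111111000000
bit 5 is currently 0; toggle it via x ^ (1 << 5) = x ^ 32
→ 111111100000 = 4064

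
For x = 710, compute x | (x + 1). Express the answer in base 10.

x = 1011000110 = 710
x + 1 = 1011000111
OR    = 1011000111 = 711
(x | (x + 1) sets the lowest cleared bit.)

711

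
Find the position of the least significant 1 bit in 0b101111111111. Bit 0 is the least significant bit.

0b101111111111 = 101111111111
Trailing zeros: 0, so the lowest set bit is bit 0 (value 1).

0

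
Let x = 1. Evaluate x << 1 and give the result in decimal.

2

1 = 01
shift left by 1 → 10 = 2
(equivalently, 1 × 2^1 = 1 × 2)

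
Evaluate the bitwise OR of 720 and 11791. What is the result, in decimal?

11999

720 = 00001011010000
11791 = 10111000001111
 OR → 10111011011111 = 11999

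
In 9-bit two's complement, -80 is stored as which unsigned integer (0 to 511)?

80 in 9 bits: 001010000
Invert: 110101111
Add 1:  110110000 = 432
(Check: 2^9 - 80 = 512 - 80 = 432.)

432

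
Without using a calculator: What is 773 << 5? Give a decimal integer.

24736

773 = 000001100000101
shift left by 5 → 110000010100000 = 24736
(equivalently, 773 × 2^5 = 773 × 32)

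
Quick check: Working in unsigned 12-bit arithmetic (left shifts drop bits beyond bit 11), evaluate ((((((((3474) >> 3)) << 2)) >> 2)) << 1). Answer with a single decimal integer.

868

3474 = 110110010010
→ >> 3 → 000110110010 = 434
→ << 2 (mod 2^12) → 011011001000 = 1736
→ >> 2 → 000110110010 = 434
→ << 1 (mod 2^12) → 001101100100 = 868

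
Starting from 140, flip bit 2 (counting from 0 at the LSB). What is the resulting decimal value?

x = 0010001100
bit 2 is currently 1; toggle it via x ^ (1 << 2) = x ^ 4
→ 0010001000 = 136

136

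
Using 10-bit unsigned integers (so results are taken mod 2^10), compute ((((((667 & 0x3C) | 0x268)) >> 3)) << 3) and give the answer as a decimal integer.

632

667 = 1010011011
0x3C = 0000111100
→ & → 0000011000 = 24
0x268 = 1001101000
→ | → 1001111000 = 632
→ >> 3 → 0001001111 = 79
→ << 3 (mod 2^10) → 1001111000 = 632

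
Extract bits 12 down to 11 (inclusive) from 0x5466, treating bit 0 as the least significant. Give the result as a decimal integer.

2

v = 101010001100110
Shift right by 11: 1010
Mask low 2 bits: 10 = 2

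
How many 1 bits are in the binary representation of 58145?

7

58145 = 1110001100100001
Count the 1s: 1 + 1 + 1 + 1 + 1 + 1 + 1 = 7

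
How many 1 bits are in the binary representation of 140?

3

140 = 10001100
Count the 1s: 1 + 1 + 1 = 3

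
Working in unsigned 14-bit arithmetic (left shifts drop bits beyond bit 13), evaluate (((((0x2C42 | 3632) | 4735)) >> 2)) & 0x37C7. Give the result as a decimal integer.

1927

0x2C42 = 10110001000010
3632 = 00111000110000
→ | → 10111001110010 = 11890
4735 = 01001001111111
→ | → 11111001111111 = 15999
→ >> 2 → 00111110011111 = 3999
0x37C7 = 11011111000111
→ & → 00011110000111 = 1927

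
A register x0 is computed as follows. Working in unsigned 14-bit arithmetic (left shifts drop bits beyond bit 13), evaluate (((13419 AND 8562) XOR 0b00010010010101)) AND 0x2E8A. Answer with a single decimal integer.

9346

13419 = 11010001101011
8562 = 10000101110010
→ AND → 10000001100010 = 8290
0b00010010010101 = 00010010010101
→ XOR → 10010011110111 = 9463
0x2E8A = 10111010001010
→ AND → 10010010000010 = 9346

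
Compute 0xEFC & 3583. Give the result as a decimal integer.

3324

0xEFC = 111011111100
3583 = 110111111111
AND → 110011111100 = 3324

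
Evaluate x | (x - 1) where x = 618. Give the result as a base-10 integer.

x = 1001101010 = 618
x - 1 = 1001101001
OR    = 1001101011 = 619
(x | (x - 1) sets all bits below the lowest set bit.)

619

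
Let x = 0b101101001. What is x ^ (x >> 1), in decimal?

477

x = 101101001 = 361
x>>1 = 010110100
XOR  = 111011101 = 477
(x ^ (x >> 1) gives the standard binary-reflected Gray code of x.)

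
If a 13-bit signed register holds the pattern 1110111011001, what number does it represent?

-551

pattern = 1110111011001 (MSB is 1 ⇒ negative)
Invert: 0001000100110, add 1 → 0001000100111 = 551, so the value is -551.
(Equivalently: 7641 - 2^13 = 7641 - 8192 = -551.)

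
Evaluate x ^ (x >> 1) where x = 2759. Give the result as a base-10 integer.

4004

x = 101011000111 = 2759
x>>1 = 010101100011
XOR  = 111110100100 = 4004
(x ^ (x >> 1) gives the standard binary-reflected Gray code of x.)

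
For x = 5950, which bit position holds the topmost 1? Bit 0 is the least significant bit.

12

5950 = 1011100111110
The topmost 1 is at position 12 (since 2^12 = 4096 ≤ 5950 < 8192).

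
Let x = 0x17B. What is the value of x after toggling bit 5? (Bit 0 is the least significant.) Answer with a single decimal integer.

x = 000101111011
bit 5 is currently 1; toggle it via x ^ (1 << 5) = x ^ 32
→ 000101011011 = 347

347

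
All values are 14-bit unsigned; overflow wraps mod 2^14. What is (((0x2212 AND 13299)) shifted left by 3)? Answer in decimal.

4240

0x2212 = 10001000010010
13299 = 11001111110011
→ AND → 10001000010010 = 8722
→ shifted left by 3 (mod 2^14) → 01000010010000 = 4240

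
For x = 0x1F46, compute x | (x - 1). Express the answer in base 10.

x = 1111101000110 = 8006
x - 1 = 1111101000101
OR    = 1111101000111 = 8007
(x | (x - 1) sets all bits below the lowest set bit.)

8007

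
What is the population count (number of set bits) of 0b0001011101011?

7

n = 1011101011
Count the 1s: 1 + 1 + 1 + 1 + 1 + 1 + 1 = 7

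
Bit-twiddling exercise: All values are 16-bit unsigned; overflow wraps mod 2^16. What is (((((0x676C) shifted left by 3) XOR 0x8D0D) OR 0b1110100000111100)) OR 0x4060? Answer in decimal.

0x676C = 0110011101101100
→ shifted left by 3 (mod 2^16) → 0011101101100000 = 15200
0x8D0D = 1000110100001101
→ XOR → 1011011001101101 = 46701
0b1110100000111100 = 1110100000111100
→ OR → 1111111001111101 = 65149
0x4060 = 0100000001100000
→ OR → 1111111001111101 = 65149

65149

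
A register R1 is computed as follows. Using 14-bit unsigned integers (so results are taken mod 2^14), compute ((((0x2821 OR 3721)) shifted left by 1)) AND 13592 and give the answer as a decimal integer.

0x2821 = 10100000100001
3721 = 00111010001001
→ OR → 10111010101001 = 11945
→ shifted left by 1 (mod 2^14) → 01110101010010 = 7506
13592 = 11010100011000
→ AND → 01010100010000 = 5392

5392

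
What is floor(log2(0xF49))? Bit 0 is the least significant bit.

0xF49 = 111101001001
The topmost 1 is at position 11 (since 2^11 = 2048 ≤ 3913 < 4096).

11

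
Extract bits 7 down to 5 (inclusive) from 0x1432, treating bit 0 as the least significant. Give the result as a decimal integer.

v = 1010000110010
Shift right by 5: 10100001
Mask low 3 bits: 001 = 1

1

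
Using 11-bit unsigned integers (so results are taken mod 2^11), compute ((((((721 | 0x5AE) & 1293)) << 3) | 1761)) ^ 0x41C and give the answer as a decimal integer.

757

721 = 01011010001
0x5AE = 10110101110
→ | → 11111111111 = 2047
1293 = 10100001101
→ & → 10100001101 = 1293
→ << 3 (mod 2^11) → 00001101000 = 104
1761 = 11011100001
→ | → 11011101001 = 1769
0x41C = 10000011100
→ ^ → 01011110101 = 757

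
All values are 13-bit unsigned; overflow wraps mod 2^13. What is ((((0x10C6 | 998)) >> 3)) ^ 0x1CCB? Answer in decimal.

7863

0x10C6 = 1000011000110
998 = 0001111100110
→ | → 1001111100110 = 5094
→ >> 3 → 0001001111100 = 636
0x1CCB = 1110011001011
→ ^ → 1111010110111 = 7863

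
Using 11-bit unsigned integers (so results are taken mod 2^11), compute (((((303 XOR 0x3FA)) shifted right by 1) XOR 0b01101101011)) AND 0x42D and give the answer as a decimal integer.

1

303 = 00100101111
0x3FA = 01111111010
→ XOR → 01011010101 = 725
→ shifted right by 1 → 00101101010 = 362
0b01101101011 = 01101101011
→ XOR → 01000000001 = 513
0x42D = 10000101101
→ AND → 00000000001 = 1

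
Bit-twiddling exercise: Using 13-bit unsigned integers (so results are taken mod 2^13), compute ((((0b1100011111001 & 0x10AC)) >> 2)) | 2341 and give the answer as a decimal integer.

3375

0b1100011111001 = 1100011111001
0x10AC = 1000010101100
→ & → 1000010101000 = 4264
→ >> 2 → 0010000101010 = 1066
2341 = 0100100100101
→ | → 0110100101111 = 3375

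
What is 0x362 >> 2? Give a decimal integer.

216

0x362 = 1101100010
shift right by 2 → 0011011000 = 216
(equivalently, floor(866 / 4))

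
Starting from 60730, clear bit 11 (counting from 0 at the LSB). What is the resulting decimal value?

58682

x = 1110110100111010
bit 11 is currently 1; clear it via x & ~(1 << 11) = x & ~2048
→ 1110010100111010 = 58682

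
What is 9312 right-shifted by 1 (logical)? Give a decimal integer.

4656

9312 = 10010001100000
shift right by 1 → 01001000110000 = 4656
(equivalently, floor(9312 / 2))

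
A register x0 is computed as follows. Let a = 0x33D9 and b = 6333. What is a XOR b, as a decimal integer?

0x33D9 = 11001111011001
6333 = 01100010111101
XOR → 10101101100100 = 11108

11108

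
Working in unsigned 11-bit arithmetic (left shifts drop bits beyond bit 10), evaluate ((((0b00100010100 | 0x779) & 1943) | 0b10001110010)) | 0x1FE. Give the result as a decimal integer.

2047

0b00100010100 = 00100010100
0x779 = 11101111001
→ | → 11101111101 = 1917
1943 = 11110010111
→ & → 11100010101 = 1813
0b10001110010 = 10001110010
→ | → 11101110111 = 1911
0x1FE = 00111111110
→ | → 11111111111 = 2047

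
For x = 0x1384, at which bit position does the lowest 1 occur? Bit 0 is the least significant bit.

0x1384 = 1001110000100
Trailing zeros: 2, so the lowest set bit is bit 2 (value 4).

2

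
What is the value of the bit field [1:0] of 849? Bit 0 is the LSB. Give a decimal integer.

1

v = 001101010001
Shift right by 0: 001101010001
Mask low 2 bits: 01 = 1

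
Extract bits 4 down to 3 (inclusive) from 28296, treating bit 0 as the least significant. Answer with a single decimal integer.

1

v = 0110111010001000
Shift right by 3: 0110111010001
Mask low 2 bits: 01 = 1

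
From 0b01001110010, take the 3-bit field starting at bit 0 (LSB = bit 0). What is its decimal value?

2

v = 01001110010
Shift right by 0: 01001110010
Mask low 3 bits: 010 = 2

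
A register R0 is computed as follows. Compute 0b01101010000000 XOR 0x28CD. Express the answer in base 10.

a = 01101010000000
0x28CD = 10100011001101
XOR → 11001001001101 = 12877

12877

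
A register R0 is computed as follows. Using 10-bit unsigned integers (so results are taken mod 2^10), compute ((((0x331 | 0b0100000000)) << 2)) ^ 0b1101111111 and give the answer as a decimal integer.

955

0x331 = 1100110001
0b0100000000 = 0100000000
→ | → 1100110001 = 817
→ << 2 (mod 2^10) → 0011000100 = 196
0b1101111111 = 1101111111
→ ^ → 1110111011 = 955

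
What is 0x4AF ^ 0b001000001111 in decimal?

0x4AF = 10010101111
b = 01000001111
XOR → 11010100000 = 1696

1696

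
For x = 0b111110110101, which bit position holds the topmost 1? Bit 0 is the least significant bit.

0b111110110101 = 111110110101
The topmost 1 is at position 11 (since 2^11 = 2048 ≤ 4021 < 4096).

11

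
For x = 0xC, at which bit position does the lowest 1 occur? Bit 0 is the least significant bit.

2

0xC = 1100
Trailing zeros: 2, so the lowest set bit is bit 2 (value 4).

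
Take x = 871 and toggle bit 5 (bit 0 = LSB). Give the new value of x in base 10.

x = 0001101100111
bit 5 is currently 1; toggle it via x ^ (1 << 5) = x ^ 32
→ 0001101000111 = 839

839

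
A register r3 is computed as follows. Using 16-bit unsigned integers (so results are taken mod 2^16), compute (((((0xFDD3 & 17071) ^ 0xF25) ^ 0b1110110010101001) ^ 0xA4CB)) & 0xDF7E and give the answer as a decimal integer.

0xFDD3 = 1111110111010011
17071 = 0100001010101111
→ & → 0100000010000011 = 16515
0xF25 = 0000111100100101
→ ^ → 0100111110100110 = 20390
0b1110110010101001 = 1110110010101001
→ ^ → 1010001100001111 = 41743
0xA4CB = 1010010011001011
→ ^ → 0000011111000100 = 1988
0xDF7E = 1101111101111110
→ & → 0000011101000100 = 1860

1860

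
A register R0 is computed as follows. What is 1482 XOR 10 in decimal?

1472

1482 = 10111001010
10 = 00000001010
XOR → 10111000000 = 1472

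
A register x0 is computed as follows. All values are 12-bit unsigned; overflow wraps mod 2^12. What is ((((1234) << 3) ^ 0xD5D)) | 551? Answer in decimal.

3055

1234 = 010011010010
→ << 3 (mod 2^12) → 011010010000 = 1680
0xD5D = 110101011101
→ ^ → 101111001101 = 3021
551 = 001000100111
→ | → 101111101111 = 3055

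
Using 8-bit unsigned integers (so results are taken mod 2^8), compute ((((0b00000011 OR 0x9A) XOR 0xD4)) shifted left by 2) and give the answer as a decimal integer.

60

0b00000011 = 00000011
0x9A = 10011010
→ OR → 10011011 = 155
0xD4 = 11010100
→ XOR → 01001111 = 79
→ shifted left by 2 (mod 2^8) → 00111100 = 60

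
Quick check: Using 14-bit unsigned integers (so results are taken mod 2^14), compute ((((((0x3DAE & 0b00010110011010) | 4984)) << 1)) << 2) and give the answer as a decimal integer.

0x3DAE = 11110110101110
0b00010110011010 = 00010110011010
→ & → 00010110001010 = 1418
4984 = 01001101111000
→ | → 01011111111010 = 6138
→ << 1 (mod 2^14) → 10111111110100 = 12276
→ << 2 (mod 2^14) → 11111111010000 = 16336

16336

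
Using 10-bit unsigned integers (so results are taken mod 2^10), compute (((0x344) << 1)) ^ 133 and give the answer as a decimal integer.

525

0x344 = 1101000100
→ << 1 (mod 2^10) → 1010001000 = 648
133 = 0010000101
→ ^ → 1000001101 = 525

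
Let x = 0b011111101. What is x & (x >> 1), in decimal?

124

x = 11111101 = 253
x>>1 = 01111110
AND  = 01111100 = 124
(x & (x >> 1) has a 1 wherever x has two consecutive 1 bits.)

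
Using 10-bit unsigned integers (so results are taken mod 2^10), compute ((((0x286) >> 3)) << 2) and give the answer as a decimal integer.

0x286 = 1010000110
→ >> 3 → 0001010000 = 80
→ << 2 (mod 2^10) → 0101000000 = 320

320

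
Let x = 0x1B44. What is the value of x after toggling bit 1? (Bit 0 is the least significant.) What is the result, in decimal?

6982

x = 01101101000100
bit 1 is currently 0; toggle it via x ^ (1 << 1) = x ^ 2
→ 01101101000110 = 6982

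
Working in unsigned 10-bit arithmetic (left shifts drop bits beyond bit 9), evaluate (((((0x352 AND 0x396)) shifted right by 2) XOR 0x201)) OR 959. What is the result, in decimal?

1023

0x352 = 1101010010
0x396 = 1110010110
→ AND → 1100010010 = 786
→ shifted right by 2 → 0011000100 = 196
0x201 = 1000000001
→ XOR → 1011000101 = 709
959 = 1110111111
→ OR → 1111111111 = 1023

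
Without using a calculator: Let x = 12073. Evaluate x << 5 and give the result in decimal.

12073 = 0000010111100101001
shift left by 5 → 1011110010100100000 = 386336
(equivalently, 12073 × 2^5 = 12073 × 32)

386336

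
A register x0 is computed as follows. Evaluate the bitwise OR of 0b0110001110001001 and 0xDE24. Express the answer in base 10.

a = 0110001110001001
0xDE24 = 1101111000100100
 OR → 1111111110101101 = 65453

65453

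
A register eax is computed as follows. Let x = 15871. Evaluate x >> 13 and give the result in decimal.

15871 = 11110111111111
shift right by 13 → 00000000000001 = 1
(equivalently, floor(15871 / 8192))

1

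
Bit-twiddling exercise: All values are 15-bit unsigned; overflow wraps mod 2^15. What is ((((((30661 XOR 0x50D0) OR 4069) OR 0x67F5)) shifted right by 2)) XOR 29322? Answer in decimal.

26999

30661 = 111011111000101
0x50D0 = 101000011010000
→ XOR → 010011100010101 = 10005
4069 = 000111111100101
→ OR → 010111111110101 = 12277
0x67F5 = 110011111110101
→ OR → 110111111110101 = 28661
→ shifted right by 2 → 001101111111101 = 7165
29322 = 111001010001010
→ XOR → 110100101110111 = 26999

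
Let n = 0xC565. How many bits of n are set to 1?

8

0xC565 = 1100010101100101
Count the 1s: 1 + 1 + 1 + 1 + 1 + 1 + 1 + 1 = 8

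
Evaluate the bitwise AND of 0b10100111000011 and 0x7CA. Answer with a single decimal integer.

a = 10100111000011
0x7CA = 00011111001010
AND → 00000111000010 = 450

450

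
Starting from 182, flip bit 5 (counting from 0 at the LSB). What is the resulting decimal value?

150

x = 010110110
bit 5 is currently 1; toggle it via x ^ (1 << 5) = x ^ 32
→ 010010110 = 150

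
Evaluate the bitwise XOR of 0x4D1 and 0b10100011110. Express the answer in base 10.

463

0x4D1 = 10011010001
b = 10100011110
XOR → 00111001111 = 463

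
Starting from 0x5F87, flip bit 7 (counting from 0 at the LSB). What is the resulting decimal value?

x = 101111110000111
bit 7 is currently 1; toggle it via x ^ (1 << 7) = x ^ 128
→ 101111100000111 = 24327

24327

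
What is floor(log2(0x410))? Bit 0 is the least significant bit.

0x410 = 10000010000
The topmost 1 is at position 10 (since 2^10 = 1024 ≤ 1040 < 2048).

10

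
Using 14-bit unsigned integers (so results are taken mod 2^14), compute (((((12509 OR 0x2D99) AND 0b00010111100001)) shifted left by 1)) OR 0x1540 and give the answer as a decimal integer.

8130

12509 = 11000011011101
0x2D99 = 10110110011001
→ OR → 11110111011101 = 15837
0b00010111100001 = 00010111100001
→ AND → 00010111000001 = 1473
→ shifted left by 1 (mod 2^14) → 00101110000010 = 2946
0x1540 = 01010101000000
→ OR → 01111111000010 = 8130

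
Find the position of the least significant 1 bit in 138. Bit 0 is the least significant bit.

138 = 10001010
Trailing zeros: 1, so the lowest set bit is bit 1 (value 2).

1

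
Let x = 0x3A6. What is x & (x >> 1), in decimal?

386

x = 1110100110 = 934
x>>1 = 0111010011
AND  = 0110000010 = 386
(x & (x >> 1) has a 1 wherever x has two consecutive 1 bits.)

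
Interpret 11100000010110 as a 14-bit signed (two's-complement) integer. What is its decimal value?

pattern = 11100000010110 (MSB is 1 ⇒ negative)
Invert: 00011111101001, add 1 → 00011111101010 = 2026, so the value is -2026.
(Equivalently: 14358 - 2^14 = 14358 - 16384 = -2026.)

-2026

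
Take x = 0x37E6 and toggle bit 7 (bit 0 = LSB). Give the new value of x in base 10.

x = 11011111100110
bit 7 is currently 1; toggle it via x ^ (1 << 7) = x ^ 128
→ 11011101100110 = 14182

14182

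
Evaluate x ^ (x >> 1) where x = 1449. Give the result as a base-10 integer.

1917

x = 10110101001 = 1449
x>>1 = 01011010100
XOR  = 11101111101 = 1917
(x ^ (x >> 1) gives the standard binary-reflected Gray code of x.)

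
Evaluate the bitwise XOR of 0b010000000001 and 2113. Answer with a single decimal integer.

a = 010000000001
2113 = 100001000001
XOR → 110001000000 = 3136

3136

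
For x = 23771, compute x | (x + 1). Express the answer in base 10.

x = 101110011011011 = 23771
x + 1 = 101110011011100
OR    = 101110011011111 = 23775
(x | (x + 1) sets the lowest cleared bit.)

23775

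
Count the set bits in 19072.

4

19072 = 100101010000000
Count the 1s: 1 + 1 + 1 + 1 = 4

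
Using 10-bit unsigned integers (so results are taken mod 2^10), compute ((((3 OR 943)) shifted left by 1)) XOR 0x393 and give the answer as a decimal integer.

3 = 0000000011
943 = 1110101111
→ OR → 1110101111 = 943
→ shifted left by 1 (mod 2^10) → 1101011110 = 862
0x393 = 1110010011
→ XOR → 0011001101 = 205

205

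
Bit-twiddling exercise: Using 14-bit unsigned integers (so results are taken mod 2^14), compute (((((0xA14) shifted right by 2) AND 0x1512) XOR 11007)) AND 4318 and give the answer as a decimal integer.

222

0xA14 = 00101000010100
→ shifted right by 2 → 00001010000101 = 645
0x1512 = 01010100010010
→ AND → 00000000000000 = 0
11007 = 10101011111111
→ XOR → 10101011111111 = 11007
4318 = 01000011011110
→ AND → 00000011011110 = 222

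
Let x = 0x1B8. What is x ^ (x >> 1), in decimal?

x = 110111000 = 440
x>>1 = 011011100
XOR  = 101100100 = 356
(x ^ (x >> 1) gives the standard binary-reflected Gray code of x.)

356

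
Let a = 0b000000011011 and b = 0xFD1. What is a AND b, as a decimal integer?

a = 000000011011
0xFD1 = 111111010001
AND → 000000010001 = 17

17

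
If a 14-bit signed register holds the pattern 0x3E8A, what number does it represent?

-374

pattern = 11111010001010 (MSB is 1 ⇒ negative)
Invert: 00000101110101, add 1 → 00000101110110 = 374, so the value is -374.
(Equivalently: 16010 - 2^14 = 16010 - 16384 = -374.)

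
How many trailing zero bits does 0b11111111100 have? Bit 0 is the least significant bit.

0b11111111100 = 11111111100
Trailing zeros: 2, so the lowest set bit is bit 2 (value 4).

2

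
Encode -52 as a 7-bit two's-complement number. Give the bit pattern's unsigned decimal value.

52 in 7 bits: 0110100
Invert: 1001011
Add 1:  1001100 = 76
(Check: 2^7 - 52 = 128 - 52 = 76.)

76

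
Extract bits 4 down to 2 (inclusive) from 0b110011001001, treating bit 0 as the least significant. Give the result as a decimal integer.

v = 110011001001
Shift right by 2: 1100110010
Mask low 3 bits: 010 = 2

2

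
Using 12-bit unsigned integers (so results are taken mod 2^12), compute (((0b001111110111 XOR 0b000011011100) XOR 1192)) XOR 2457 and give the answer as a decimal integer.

3610

0b001111110111 = 001111110111
0b000011011100 = 000011011100
→ XOR → 001100101011 = 811
1192 = 010010101000
→ XOR → 011110000011 = 1923
2457 = 100110011001
→ XOR → 111000011010 = 3610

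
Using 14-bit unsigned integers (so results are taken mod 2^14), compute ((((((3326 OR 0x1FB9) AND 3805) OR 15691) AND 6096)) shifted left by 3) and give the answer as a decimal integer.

16000

3326 = 00110011111110
0x1FB9 = 01111110111001
→ OR → 01111111111111 = 8191
3805 = 00111011011101
→ AND → 00111011011101 = 3805
15691 = 11110101001011
→ OR → 11111111011111 = 16351
6096 = 01011111010000
→ AND → 01011111010000 = 6096
→ shifted left by 3 (mod 2^14) → 11111010000000 = 16000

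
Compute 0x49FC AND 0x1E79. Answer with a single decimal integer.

0x49FC = 100100111111100
0x1E79 = 001111001111001
AND → 000100001111000 = 2168

2168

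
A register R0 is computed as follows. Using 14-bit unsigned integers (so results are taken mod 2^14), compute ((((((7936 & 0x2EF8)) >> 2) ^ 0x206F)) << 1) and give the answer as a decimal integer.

2014

7936 = 01111100000000
0x2EF8 = 10111011111000
→ & → 00111000000000 = 3584
→ >> 2 → 00001110000000 = 896
0x206F = 10000001101111
→ ^ → 10001111101111 = 9199
→ << 1 (mod 2^14) → 00011111011110 = 2014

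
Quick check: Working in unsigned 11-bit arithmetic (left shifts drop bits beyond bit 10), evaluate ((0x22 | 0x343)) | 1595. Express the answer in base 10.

1915

0x22 = 00000100010
0x343 = 01101000011
→ | → 01101100011 = 867
1595 = 11000111011
→ | → 11101111011 = 1915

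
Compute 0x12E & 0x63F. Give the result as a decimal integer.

46

0x12E = 00100101110
0x63F = 11000111111
AND → 00000101110 = 46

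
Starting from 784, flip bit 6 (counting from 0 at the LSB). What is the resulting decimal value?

848

x = 1100010000
bit 6 is currently 0; toggle it via x ^ (1 << 6) = x ^ 64
→ 1101010000 = 848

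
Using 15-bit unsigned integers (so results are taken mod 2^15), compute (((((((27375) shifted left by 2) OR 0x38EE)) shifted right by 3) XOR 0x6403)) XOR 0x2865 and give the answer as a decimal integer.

27375 = 110101011101111
→ shifted left by 2 (mod 2^15) → 010101110111100 = 11196
0x38EE = 011100011101110
→ OR → 011101111111110 = 15358
→ shifted right by 3 → 000011101111111 = 1919
0x6403 = 110010000000011
→ XOR → 110001101111100 = 25468
0x2865 = 010100001100101
→ XOR → 100101100011001 = 19225

19225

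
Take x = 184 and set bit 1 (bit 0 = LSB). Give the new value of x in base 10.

186

x = 10111000
bit 1 is currently 0; set it via x | (1 << 1) = x | 2
→ 10111010 = 186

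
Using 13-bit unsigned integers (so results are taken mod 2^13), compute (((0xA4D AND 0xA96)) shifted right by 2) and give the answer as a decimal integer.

0xA4D = 0101001001101
0xA96 = 0101010010110
→ AND → 0101000000100 = 2564
→ shifted right by 2 → 0001010000001 = 641

641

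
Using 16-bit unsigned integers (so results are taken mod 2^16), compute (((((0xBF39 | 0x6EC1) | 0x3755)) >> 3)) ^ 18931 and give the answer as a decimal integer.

0xBF39 = 1011111100111001
0x6EC1 = 0110111011000001
→ | → 1111111111111001 = 65529
0x3755 = 0011011101010101
→ | → 1111111111111101 = 65533
→ >> 3 → 0001111111111111 = 8191
18931 = 0100100111110011
→ ^ → 0101011000001100 = 22028

22028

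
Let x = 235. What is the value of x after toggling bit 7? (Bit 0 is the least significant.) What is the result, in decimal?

107

x = 11101011
bit 7 is currently 1; toggle it via x ^ (1 << 7) = x ^ 128
→ 01101011 = 107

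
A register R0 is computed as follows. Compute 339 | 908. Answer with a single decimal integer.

991

339 = 0101010011
908 = 1110001100
 OR → 1111011111 = 991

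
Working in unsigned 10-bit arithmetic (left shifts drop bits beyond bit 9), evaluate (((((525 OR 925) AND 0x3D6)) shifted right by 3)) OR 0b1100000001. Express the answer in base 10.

525 = 1000001101
925 = 1110011101
→ OR → 1110011101 = 925
0x3D6 = 1111010110
→ AND → 1110010100 = 916
→ shifted right by 3 → 0001110010 = 114
0b1100000001 = 1100000001
→ OR → 1101110011 = 883

883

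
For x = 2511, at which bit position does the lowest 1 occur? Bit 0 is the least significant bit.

0

2511 = 100111001111
Trailing zeros: 0, so the lowest set bit is bit 0 (value 1).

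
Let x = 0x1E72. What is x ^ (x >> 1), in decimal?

x = 1111001110010 = 7794
x>>1 = 0111100111001
XOR  = 1000101001011 = 4427
(x ^ (x >> 1) gives the standard binary-reflected Gray code of x.)

4427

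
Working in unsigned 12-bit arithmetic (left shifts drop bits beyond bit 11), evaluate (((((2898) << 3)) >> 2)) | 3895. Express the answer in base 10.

2898 = 101101010010
→ << 3 (mod 2^12) → 101010010000 = 2704
→ >> 2 → 001010100100 = 676
3895 = 111100110111
→ | → 111110110111 = 4023

4023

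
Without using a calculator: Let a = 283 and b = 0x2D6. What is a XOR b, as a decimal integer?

283 = 0100011011
0x2D6 = 1011010110
XOR → 1111001101 = 973

973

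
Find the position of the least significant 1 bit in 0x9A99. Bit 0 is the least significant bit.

0x9A99 = 1001101010011001
Trailing zeros: 0, so the lowest set bit is bit 0 (value 1).

0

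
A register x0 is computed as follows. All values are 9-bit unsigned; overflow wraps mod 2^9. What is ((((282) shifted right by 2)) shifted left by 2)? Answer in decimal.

282 = 100011010
→ shifted right by 2 → 001000110 = 70
→ shifted left by 2 (mod 2^9) → 100011000 = 280

280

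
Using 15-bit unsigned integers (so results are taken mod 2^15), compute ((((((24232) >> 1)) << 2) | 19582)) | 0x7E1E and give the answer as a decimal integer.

24232 = 101111010101000
→ >> 1 → 010111101010100 = 12116
→ << 2 (mod 2^15) → 011110101010000 = 15696
19582 = 100110001111110
→ | → 111110101111110 = 32126
0x7E1E = 111111000011110
→ | → 111111101111110 = 32638

32638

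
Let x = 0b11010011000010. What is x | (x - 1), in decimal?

13507

x = 11010011000010 = 13506
x - 1 = 11010011000001
OR    = 11010011000011 = 13507
(x | (x - 1) sets all bits below the lowest set bit.)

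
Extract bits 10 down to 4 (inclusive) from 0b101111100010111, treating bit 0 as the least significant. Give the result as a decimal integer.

v = 101111100010111
Shift right by 4: 10111110001
Mask low 7 bits: 1110001 = 113

113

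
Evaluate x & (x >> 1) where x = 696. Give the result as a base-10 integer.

x = 1010111000 = 696
x>>1 = 0101011100
AND  = 0000011000 = 24
(x & (x >> 1) has a 1 wherever x has two consecutive 1 bits.)

24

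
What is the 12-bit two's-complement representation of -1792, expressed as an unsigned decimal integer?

1792 in 12 bits: 011100000000
Invert: 100011111111
Add 1:  100100000000 = 2304
(Check: 2^12 - 1792 = 4096 - 1792 = 2304.)

2304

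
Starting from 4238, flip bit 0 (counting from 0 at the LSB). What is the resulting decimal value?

x = 01000010001110
bit 0 is currently 0; toggle it via x ^ (1 << 0) = x ^ 1
→ 01000010001111 = 4239

4239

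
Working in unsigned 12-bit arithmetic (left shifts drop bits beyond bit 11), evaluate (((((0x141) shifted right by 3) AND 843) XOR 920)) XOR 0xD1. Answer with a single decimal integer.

833

0x141 = 000101000001
→ shifted right by 3 → 000000101000 = 40
843 = 001101001011
→ AND → 000000001000 = 8
920 = 001110011000
→ XOR → 001110010000 = 912
0xD1 = 000011010001
→ XOR → 001101000001 = 833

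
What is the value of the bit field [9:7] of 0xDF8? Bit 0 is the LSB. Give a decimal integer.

3

v = 00110111111000
Shift right by 7: 0011011
Mask low 3 bits: 011 = 3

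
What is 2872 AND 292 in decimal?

288

2872 = 101100111000
292 = 000100100100
AND → 000100100000 = 288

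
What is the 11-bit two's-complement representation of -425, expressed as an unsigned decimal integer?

425 in 11 bits: 00110101001
Invert: 11001010110
Add 1:  11001010111 = 1623
(Check: 2^11 - 425 = 2048 - 425 = 1623.)

1623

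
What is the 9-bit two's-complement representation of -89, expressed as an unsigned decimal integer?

89 in 9 bits: 001011001
Invert: 110100110
Add 1:  110100111 = 423
(Check: 2^9 - 89 = 512 - 89 = 423.)

423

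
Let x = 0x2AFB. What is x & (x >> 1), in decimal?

121

x = 10101011111011 = 11003
x>>1 = 01010101111101
AND  = 00000001111001 = 121
(x & (x >> 1) has a 1 wherever x has two consecutive 1 bits.)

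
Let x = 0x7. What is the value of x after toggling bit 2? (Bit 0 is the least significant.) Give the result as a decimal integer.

x = 0000000111
bit 2 is currently 1; toggle it via x ^ (1 << 2) = x ^ 4
→ 0000000011 = 3

3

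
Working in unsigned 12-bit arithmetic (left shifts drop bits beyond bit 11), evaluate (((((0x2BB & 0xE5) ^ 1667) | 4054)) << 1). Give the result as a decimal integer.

0x2BB = 001010111011
0xE5 = 000011100101
→ & → 000010100001 = 161
1667 = 011010000011
→ ^ → 011000100010 = 1570
4054 = 111111010110
→ | → 111111110110 = 4086
→ << 1 (mod 2^12) → 111111101100 = 4076

4076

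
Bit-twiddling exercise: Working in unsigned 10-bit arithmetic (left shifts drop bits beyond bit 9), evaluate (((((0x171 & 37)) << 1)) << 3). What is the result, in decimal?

528

0x171 = 0101110001
37 = 0000100101
→ & → 0000100001 = 33
→ << 1 (mod 2^10) → 0001000010 = 66
→ << 3 (mod 2^10) → 1000010000 = 528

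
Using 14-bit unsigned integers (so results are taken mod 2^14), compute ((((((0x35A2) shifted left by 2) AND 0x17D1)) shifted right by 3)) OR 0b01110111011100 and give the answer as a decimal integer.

0x35A2 = 11010110100010
→ shifted left by 2 (mod 2^14) → 01011010001000 = 5768
0x17D1 = 01011111010001
→ AND → 01011010000000 = 5760
→ shifted right by 3 → 00001011010000 = 720
0b01110111011100 = 01110111011100
→ OR → 01111111011100 = 8156

8156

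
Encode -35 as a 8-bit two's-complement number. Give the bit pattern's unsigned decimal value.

221

35 in 8 bits: 00100011
Invert: 11011100
Add 1:  11011101 = 221
(Check: 2^8 - 35 = 256 - 35 = 221.)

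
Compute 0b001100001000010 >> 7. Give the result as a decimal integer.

48

x = 1100001000010
shift right by 7 → 0000000110000 = 48
(equivalently, floor(6210 / 128))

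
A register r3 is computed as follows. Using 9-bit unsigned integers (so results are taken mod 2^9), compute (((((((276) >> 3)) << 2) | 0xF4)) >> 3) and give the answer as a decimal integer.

31

276 = 100010100
→ >> 3 → 000100010 = 34
→ << 2 (mod 2^9) → 010001000 = 136
0xF4 = 011110100
→ | → 011111100 = 252
→ >> 3 → 000011111 = 31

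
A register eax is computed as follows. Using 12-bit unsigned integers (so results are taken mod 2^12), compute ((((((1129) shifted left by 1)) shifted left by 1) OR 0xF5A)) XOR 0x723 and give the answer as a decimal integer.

2269

1129 = 010001101001
→ shifted left by 1 (mod 2^12) → 100011010010 = 2258
→ shifted left by 1 (mod 2^12) → 000110100100 = 420
0xF5A = 111101011010
→ OR → 111111111110 = 4094
0x723 = 011100100011
→ XOR → 100011011101 = 2269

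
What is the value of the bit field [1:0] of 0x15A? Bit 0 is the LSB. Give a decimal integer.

2

v = 101011010
Shift right by 0: 101011010
Mask low 2 bits: 10 = 2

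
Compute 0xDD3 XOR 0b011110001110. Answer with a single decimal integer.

0xDD3 = 110111010011
b = 011110001110
XOR → 101001011101 = 2653

2653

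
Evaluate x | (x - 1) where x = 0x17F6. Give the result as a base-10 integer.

x = 1011111110110 = 6134
x - 1 = 1011111110101
OR    = 1011111110111 = 6135
(x | (x - 1) sets all bits below the lowest set bit.)

6135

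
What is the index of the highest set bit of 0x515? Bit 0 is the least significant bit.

10

0x515 = 10100010101
The topmost 1 is at position 10 (since 2^10 = 1024 ≤ 1301 < 2048).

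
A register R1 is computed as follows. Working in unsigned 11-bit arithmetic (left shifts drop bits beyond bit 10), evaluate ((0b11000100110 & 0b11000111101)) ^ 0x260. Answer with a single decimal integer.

1092

0b11000100110 = 11000100110
0b11000111101 = 11000111101
→ & → 11000100100 = 1572
0x260 = 01001100000
→ ^ → 10001000100 = 1092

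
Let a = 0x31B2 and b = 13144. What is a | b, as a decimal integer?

0x31B2 = 11000110110010
13144 = 11001101011000
 OR → 11001111111010 = 13306

13306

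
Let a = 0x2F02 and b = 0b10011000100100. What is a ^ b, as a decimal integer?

0x2F02 = 10111100000010
b = 10011000100100
XOR → 00100100100110 = 2342

2342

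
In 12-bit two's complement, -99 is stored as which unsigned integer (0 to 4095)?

3997

99 in 12 bits: 000001100011
Invert: 111110011100
Add 1:  111110011101 = 3997
(Check: 2^12 - 99 = 4096 - 99 = 3997.)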